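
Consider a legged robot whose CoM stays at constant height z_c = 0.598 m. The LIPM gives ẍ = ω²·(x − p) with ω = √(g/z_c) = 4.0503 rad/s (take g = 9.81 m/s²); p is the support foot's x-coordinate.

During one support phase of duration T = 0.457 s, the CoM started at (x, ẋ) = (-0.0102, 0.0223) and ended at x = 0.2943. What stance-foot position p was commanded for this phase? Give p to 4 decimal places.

ωT = 4.0503·0.457 = 1.850987; cosh(ωT) = 3.261591, sinh(ωT) = 3.104509
x(T) = p + (x₀−p)·cosh(ωT) + (ẋ₀/ω)·sinh(ωT) ⇒ p·(1 − cosh) = x(T) − x₀·cosh − (ẋ₀/ω)·sinh
numerator   = 0.2943 − (-0.0102)·3.261591 − (0.0223/4.0503)·3.104509 = 0.310476
denominator = 1 − 3.261591 = -2.261591
p = 0.310476 / -2.261591 = -0.1373

p = -0.1373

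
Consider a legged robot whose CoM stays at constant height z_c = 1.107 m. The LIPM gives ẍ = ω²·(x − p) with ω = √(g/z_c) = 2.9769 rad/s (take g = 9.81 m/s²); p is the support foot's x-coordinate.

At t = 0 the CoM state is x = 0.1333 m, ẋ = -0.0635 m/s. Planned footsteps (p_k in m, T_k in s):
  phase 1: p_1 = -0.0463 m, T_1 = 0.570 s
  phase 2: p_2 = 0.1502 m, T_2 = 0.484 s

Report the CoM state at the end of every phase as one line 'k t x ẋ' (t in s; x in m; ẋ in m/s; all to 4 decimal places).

1 0.5700 0.4039 1.2306
2 1.0540 1.5403 4.2507

phase 1: p=-0.0463, T=0.570, ωT=1.696833, cosh=2.819951, sinh=2.636688; start (x,ẋ)=(0.133300, -0.063500) → end (x,ẋ)=(0.403920, 1.230642)
phase 2: p=0.1502, T=0.484, ωT=1.440820, cosh=2.230445, sinh=1.993711; start (x,ẋ)=(0.403920, 1.230642) → end (x,ẋ)=(1.540303, 4.250728)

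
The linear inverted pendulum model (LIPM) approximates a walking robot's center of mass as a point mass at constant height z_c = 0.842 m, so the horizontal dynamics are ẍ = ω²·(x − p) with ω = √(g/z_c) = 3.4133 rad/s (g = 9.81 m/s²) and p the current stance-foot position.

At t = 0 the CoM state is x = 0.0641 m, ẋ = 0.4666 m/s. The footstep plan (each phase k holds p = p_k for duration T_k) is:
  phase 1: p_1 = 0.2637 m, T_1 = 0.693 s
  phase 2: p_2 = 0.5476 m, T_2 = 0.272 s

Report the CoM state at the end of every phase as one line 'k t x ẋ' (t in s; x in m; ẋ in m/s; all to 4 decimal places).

phase 1: p=0.2637, T=0.693, ωT=2.365417, cosh=5.371194, sinh=5.277284; start (x,ẋ)=(0.064100, 0.466600) → end (x,ẋ)=(-0.086983, -1.089186)
phase 2: p=0.5476, T=0.272, ωT=0.928418, cosh=1.462840, sinh=1.067662; start (x,ẋ)=(-0.086983, -1.089186) → end (x,ẋ)=(-0.721385, -3.905883)

1 0.6930 -0.0870 -1.0892
2 0.9650 -0.7214 -3.9059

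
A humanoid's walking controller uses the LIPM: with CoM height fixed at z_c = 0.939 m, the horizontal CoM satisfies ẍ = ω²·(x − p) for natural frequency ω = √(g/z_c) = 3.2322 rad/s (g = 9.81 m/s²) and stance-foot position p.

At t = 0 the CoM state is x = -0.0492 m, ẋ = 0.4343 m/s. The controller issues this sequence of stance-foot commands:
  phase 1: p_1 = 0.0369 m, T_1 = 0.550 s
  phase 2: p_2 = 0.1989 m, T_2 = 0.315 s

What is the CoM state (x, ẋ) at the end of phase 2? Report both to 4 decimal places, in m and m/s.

phase 1: p=0.0369, T=0.550, ωT=1.777710, cosh=3.042659, sinh=2.873634; start (x,ẋ)=(-0.049200, 0.434300) → end (x,ẋ)=(0.161048, 0.521716)
phase 2: p=0.1989, T=0.315, ωT=1.018143, cosh=1.564657, sinh=1.203392; start (x,ẋ)=(0.161048, 0.521716) → end (x,ẋ)=(0.333916, 0.669077)

x = 0.3339, ẋ = 0.6691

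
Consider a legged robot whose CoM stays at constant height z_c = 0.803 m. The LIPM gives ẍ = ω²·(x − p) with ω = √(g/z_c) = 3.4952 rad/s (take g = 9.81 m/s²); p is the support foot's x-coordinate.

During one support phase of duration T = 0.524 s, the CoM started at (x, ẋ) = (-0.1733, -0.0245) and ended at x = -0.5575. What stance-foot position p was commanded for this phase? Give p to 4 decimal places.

p = -0.0085

ωT = 3.4952·0.524 = 1.831485; cosh(ωT) = 3.201663, sinh(ωT) = 3.041487
x(T) = p + (x₀−p)·cosh(ωT) + (ẋ₀/ω)·sinh(ωT) ⇒ p·(1 − cosh) = x(T) − x₀·cosh − (ẋ₀/ω)·sinh
numerator   = -0.5575 − (-0.1733)·3.201663 − (-0.0245/3.4952)·3.041487 = 0.018668
denominator = 1 − 3.201663 = -2.201663
p = 0.018668 / -2.201663 = -0.0085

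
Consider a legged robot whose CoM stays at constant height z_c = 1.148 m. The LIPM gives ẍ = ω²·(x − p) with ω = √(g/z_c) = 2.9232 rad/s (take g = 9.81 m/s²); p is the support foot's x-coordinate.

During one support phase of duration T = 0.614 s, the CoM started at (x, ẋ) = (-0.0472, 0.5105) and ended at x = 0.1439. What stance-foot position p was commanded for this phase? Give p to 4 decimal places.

p = 0.1057

ωT = 2.9232·0.614 = 1.794845; cosh(ωT) = 3.092347, sinh(ωT) = 2.926194
x(T) = p + (x₀−p)·cosh(ωT) + (ẋ₀/ω)·sinh(ωT) ⇒ p·(1 − cosh) = x(T) − x₀·cosh − (ẋ₀/ω)·sinh
numerator   = 0.1439 − (-0.0472)·3.092347 − (0.5105/2.9232)·2.926194 = -0.221164
denominator = 1 − 3.092347 = -2.092347
p = -0.221164 / -2.092347 = 0.1057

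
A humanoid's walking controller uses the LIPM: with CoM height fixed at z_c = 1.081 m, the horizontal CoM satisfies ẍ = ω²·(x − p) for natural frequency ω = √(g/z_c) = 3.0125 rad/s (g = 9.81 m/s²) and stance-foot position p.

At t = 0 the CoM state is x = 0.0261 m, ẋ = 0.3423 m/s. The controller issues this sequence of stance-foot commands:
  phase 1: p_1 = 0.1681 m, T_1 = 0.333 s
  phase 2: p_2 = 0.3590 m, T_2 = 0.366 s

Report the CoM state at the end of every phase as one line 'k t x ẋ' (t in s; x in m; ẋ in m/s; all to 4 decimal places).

1 0.3330 0.0825 0.0247
2 0.6990 -0.0923 -1.0747

phase 1: p=0.1681, T=0.333, ωT=1.003163, cosh=1.546805, sinh=1.180087; start (x,ẋ)=(0.026100, 0.342300) → end (x,ẋ)=(0.082543, 0.024660)
phase 2: p=0.3590, T=0.366, ωT=1.102575, cosh=1.671963, sinh=1.339948; start (x,ẋ)=(0.082543, 0.024660) → end (x,ẋ)=(-0.092258, -1.074715)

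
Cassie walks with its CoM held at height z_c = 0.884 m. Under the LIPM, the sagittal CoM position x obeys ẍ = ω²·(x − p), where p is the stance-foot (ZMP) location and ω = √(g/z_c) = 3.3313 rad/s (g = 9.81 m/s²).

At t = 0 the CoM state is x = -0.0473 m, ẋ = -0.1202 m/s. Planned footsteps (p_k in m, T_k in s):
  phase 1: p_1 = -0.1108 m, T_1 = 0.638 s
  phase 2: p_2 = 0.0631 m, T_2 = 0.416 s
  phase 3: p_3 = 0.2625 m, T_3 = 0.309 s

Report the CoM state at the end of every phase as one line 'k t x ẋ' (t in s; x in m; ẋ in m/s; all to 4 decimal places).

phase 1: p=-0.1108, T=0.638, ωT=2.125369, cosh=4.247690, sinh=4.128301; start (x,ẋ)=(-0.047300, -0.120200) → end (x,ẋ)=(0.009971, 0.362718)
phase 2: p=0.0631, T=0.416, ωT=1.385821, cosh=2.124112, sinh=1.873994; start (x,ẋ)=(0.009971, 0.362718) → end (x,ẋ)=(0.154292, 0.438778)
phase 3: p=0.2625, T=0.309, ωT=1.029372, cosh=1.578269, sinh=1.221038; start (x,ẋ)=(0.154292, 0.438778) → end (x,ẋ)=(0.252546, 0.252358)

1 0.6380 0.0100 0.3627
2 1.0540 0.1543 0.4388
3 1.3630 0.2525 0.2524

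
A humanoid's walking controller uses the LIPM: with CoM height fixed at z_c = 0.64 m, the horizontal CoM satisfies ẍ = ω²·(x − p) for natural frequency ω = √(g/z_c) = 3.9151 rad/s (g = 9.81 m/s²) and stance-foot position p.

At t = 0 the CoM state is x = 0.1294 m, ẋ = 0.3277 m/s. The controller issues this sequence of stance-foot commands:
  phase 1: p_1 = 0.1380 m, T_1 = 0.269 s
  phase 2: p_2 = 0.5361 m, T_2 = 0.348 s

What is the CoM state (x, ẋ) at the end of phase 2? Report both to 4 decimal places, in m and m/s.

x = 0.1240, ẋ = -1.1820

phase 1: p=0.1380, T=0.269, ωT=1.053162, cosh=1.607767, sinh=1.258934; start (x,ẋ)=(0.129400, 0.327700) → end (x,ẋ)=(0.229548, 0.484477)
phase 2: p=0.5361, T=0.348, ωT=1.362455, cosh=2.080900, sinh=1.824869; start (x,ẋ)=(0.229548, 0.484477) → end (x,ẋ)=(0.124016, -1.182026)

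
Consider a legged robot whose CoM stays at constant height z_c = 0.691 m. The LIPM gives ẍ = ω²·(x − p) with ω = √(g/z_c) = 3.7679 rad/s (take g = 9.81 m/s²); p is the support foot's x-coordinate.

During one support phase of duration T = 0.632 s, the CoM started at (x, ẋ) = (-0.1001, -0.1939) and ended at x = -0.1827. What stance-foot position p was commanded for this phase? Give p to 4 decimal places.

p = -0.1435

ωT = 3.7679·0.632 = 2.381313; cosh(ωT) = 5.455763, sinh(ωT) = 5.363334
x(T) = p + (x₀−p)·cosh(ωT) + (ẋ₀/ω)·sinh(ωT) ⇒ p·(1 − cosh) = x(T) − x₀·cosh − (ẋ₀/ω)·sinh
numerator   = -0.1827 − (-0.1001)·5.455763 − (-0.1939/3.7679)·5.363334 = 0.639425
denominator = 1 − 5.455763 = -4.455763
p = 0.639425 / -4.455763 = -0.1435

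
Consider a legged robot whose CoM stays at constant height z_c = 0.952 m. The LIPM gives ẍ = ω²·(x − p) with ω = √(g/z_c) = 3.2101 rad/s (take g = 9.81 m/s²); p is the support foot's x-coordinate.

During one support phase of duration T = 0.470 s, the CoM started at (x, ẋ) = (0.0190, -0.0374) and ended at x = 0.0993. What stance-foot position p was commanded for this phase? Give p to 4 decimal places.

ωT = 3.2101·0.470 = 1.508747; cosh(ωT) = 2.371125, sinh(ωT) = 2.149938
x(T) = p + (x₀−p)·cosh(ωT) + (ẋ₀/ω)·sinh(ωT) ⇒ p·(1 − cosh) = x(T) − x₀·cosh − (ẋ₀/ω)·sinh
numerator   = 0.0993 − (0.0190)·2.371125 − (-0.0374/3.2101)·2.149938 = 0.079297
denominator = 1 − 2.371125 = -1.371125
p = 0.079297 / -1.371125 = -0.0578

p = -0.0578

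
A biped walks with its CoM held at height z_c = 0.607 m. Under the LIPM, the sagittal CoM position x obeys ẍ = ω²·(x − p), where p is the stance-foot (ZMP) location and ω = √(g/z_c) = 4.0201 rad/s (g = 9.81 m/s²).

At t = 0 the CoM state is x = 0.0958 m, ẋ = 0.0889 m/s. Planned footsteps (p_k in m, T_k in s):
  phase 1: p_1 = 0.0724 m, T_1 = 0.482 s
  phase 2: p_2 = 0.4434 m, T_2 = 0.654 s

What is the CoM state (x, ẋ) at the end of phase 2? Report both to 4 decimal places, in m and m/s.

phase 1: p=0.0724, T=0.482, ωT=1.937688, cosh=3.543359, sinh=3.399323; start (x,ẋ)=(0.095800, 0.088900) → end (x,ẋ)=(0.230487, 0.634780)
phase 2: p=0.4434, T=0.654, ωT=2.629145, cosh=6.967029, sinh=6.894889; start (x,ẋ)=(0.230487, 0.634780) → end (x,ẋ)=(0.048741, -1.479027)

x = 0.0487, ẋ = -1.4790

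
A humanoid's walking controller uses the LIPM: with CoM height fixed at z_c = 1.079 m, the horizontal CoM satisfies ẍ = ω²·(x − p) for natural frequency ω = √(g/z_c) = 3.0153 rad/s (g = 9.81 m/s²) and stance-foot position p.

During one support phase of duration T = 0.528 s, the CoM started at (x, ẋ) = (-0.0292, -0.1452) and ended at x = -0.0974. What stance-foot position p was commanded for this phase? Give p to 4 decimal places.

ωT = 3.0153·0.528 = 1.592078; cosh(ωT) = 2.558727, sinh(ωT) = 2.355225
x(T) = p + (x₀−p)·cosh(ωT) + (ẋ₀/ω)·sinh(ωT) ⇒ p·(1 − cosh) = x(T) − x₀·cosh − (ẋ₀/ω)·sinh
numerator   = -0.0974 − (-0.0292)·2.558727 − (-0.1452/3.0153)·2.355225 = 0.090729
denominator = 1 − 2.558727 = -1.558727
p = 0.090729 / -1.558727 = -0.0582

p = -0.0582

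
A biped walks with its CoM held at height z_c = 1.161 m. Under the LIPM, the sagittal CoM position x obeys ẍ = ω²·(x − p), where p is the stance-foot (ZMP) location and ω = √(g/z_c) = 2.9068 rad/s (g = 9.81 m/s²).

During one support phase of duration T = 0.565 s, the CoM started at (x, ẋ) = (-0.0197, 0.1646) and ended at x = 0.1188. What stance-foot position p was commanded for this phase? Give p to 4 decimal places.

p = -0.0183

ωT = 2.9068·0.565 = 1.642342; cosh(ωT) = 2.680392, sinh(ωT) = 2.486865
x(T) = p + (x₀−p)·cosh(ωT) + (ẋ₀/ω)·sinh(ωT) ⇒ p·(1 − cosh) = x(T) − x₀·cosh − (ẋ₀/ω)·sinh
numerator   = 0.1188 − (-0.0197)·2.680392 − (0.1646/2.9068)·2.486865 = 0.030783
denominator = 1 − 2.680392 = -1.680392
p = 0.030783 / -1.680392 = -0.0183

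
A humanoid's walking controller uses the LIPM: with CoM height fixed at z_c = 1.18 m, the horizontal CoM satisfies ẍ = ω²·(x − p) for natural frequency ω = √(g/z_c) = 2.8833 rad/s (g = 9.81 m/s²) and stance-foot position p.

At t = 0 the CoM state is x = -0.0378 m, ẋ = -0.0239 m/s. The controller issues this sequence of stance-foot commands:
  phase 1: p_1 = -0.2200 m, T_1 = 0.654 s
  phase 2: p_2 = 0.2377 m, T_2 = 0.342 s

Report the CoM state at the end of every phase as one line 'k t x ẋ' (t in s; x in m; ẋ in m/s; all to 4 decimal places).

1 0.6540 0.3676 1.6108
2 0.9960 1.0806 2.8915

phase 1: p=-0.2200, T=0.654, ωT=1.885678, cosh=3.371274, sinh=3.219548; start (x,ẋ)=(-0.037800, -0.023900) → end (x,ẋ)=(0.367559, 1.610775)
phase 2: p=0.2377, T=0.342, ωT=0.986089, cosh=1.526881, sinh=1.153848; start (x,ẋ)=(0.367559, 1.610775) → end (x,ẋ)=(1.080584, 2.891488)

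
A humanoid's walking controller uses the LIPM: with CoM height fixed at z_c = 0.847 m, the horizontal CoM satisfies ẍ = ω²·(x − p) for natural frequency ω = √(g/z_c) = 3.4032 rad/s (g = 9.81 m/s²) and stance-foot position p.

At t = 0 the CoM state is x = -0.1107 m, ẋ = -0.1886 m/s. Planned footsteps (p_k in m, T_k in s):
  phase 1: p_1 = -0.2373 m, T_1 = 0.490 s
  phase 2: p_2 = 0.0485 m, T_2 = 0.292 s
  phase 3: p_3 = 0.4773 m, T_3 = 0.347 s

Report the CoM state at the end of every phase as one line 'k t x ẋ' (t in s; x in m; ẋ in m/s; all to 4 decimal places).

phase 1: p=-0.2373, T=0.490, ωT=1.667568, cosh=2.743985, sinh=2.555279; start (x,ẋ)=(-0.110700, -0.188600) → end (x,ẋ)=(-0.031521, 0.583414)
phase 2: p=0.0485, T=0.292, ωT=0.993734, cosh=1.535748, sinh=1.165556; start (x,ẋ)=(-0.031521, 0.583414) → end (x,ẋ)=(0.125420, 0.578564)
phase 3: p=0.4773, T=0.347, ωT=1.180910, cosh=1.782169, sinh=1.475170; start (x,ẋ)=(0.125420, 0.578564) → end (x,ẋ)=(0.100978, -0.735443)

1 0.4900 -0.0315 0.5834
2 0.7820 0.1254 0.5786
3 1.1290 0.1010 -0.7354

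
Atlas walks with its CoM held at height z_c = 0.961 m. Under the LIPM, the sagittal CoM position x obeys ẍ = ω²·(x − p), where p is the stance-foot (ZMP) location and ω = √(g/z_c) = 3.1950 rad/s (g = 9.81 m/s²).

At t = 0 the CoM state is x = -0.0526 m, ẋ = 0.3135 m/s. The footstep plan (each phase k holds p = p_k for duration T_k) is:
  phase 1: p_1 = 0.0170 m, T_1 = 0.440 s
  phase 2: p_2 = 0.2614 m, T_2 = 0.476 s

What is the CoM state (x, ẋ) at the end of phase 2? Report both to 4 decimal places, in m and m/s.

phase 1: p=0.0170, T=0.440, ωT=1.405800, cosh=2.161980, sinh=1.916809; start (x,ẋ)=(-0.052600, 0.313500) → end (x,ẋ)=(0.054607, 0.251536)
phase 2: p=0.2614, T=0.476, ωT=1.520820, cosh=2.397254, sinh=2.178722; start (x,ẋ)=(0.054607, 0.251536) → end (x,ẋ)=(-0.062808, -0.836490)

x = -0.0628, ẋ = -0.8365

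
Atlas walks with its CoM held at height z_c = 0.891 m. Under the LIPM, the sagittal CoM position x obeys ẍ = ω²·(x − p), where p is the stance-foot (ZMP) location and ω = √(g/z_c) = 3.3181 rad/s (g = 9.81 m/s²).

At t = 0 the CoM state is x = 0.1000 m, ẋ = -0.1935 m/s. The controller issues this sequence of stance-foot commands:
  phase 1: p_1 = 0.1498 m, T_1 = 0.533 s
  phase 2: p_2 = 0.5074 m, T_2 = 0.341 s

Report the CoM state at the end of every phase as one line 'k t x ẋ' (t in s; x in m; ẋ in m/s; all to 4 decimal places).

1 0.5330 -0.1664 -1.0539
2 0.8740 -1.0868 -4.9087

phase 1: p=0.1498, T=0.533, ωT=1.768547, cosh=3.016456, sinh=2.845875; start (x,ẋ)=(0.100000, -0.193500) → end (x,ẋ)=(-0.166381, -1.053941)
phase 2: p=0.5074, T=0.341, ωT=1.131472, cosh=1.711388, sinh=1.388829; start (x,ẋ)=(-0.166381, -1.053941) → end (x,ẋ)=(-1.086839, -4.908669)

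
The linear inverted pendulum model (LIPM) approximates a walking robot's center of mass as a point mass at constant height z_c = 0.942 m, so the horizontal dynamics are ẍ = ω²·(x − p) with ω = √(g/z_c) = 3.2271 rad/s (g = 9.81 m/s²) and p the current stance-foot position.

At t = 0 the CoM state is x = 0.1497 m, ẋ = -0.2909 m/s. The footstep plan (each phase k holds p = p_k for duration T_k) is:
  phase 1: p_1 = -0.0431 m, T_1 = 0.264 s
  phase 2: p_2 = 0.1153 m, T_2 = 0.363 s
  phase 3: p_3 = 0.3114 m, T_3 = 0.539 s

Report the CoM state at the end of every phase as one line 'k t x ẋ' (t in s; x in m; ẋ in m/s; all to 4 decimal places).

1 0.2640 0.1376 0.1936
2 0.6270 0.2422 0.4471
3 1.1660 0.4904 0.6955

phase 1: p=-0.0431, T=0.264, ωT=0.851954, cosh=1.385402, sinh=0.958822; start (x,ẋ)=(0.149700, -0.290900) → end (x,ẋ)=(0.137575, 0.193551)
phase 2: p=0.1153, T=0.363, ωT=1.171437, cosh=1.768274, sinh=1.458353; start (x,ẋ)=(0.137575, 0.193551) → end (x,ẋ)=(0.242155, 0.447081)
phase 3: p=0.3114, T=0.539, ωT=1.739407, cosh=2.934795, sinh=2.759170; start (x,ẋ)=(0.242155, 0.447081) → end (x,ẋ)=(0.490434, 0.695524)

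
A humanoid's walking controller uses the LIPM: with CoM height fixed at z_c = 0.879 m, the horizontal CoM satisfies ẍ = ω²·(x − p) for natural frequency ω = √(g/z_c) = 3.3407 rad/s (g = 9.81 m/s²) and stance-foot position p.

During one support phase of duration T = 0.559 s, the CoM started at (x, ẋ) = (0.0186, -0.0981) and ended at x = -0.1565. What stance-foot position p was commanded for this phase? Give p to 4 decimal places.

ωT = 3.3407·0.559 = 1.867451; cosh(ωT) = 3.313149, sinh(ωT) = 3.158632
x(T) = p + (x₀−p)·cosh(ωT) + (ẋ₀/ω)·sinh(ωT) ⇒ p·(1 − cosh) = x(T) − x₀·cosh − (ẋ₀/ω)·sinh
numerator   = -0.1565 − (0.0186)·3.313149 − (-0.0981/3.3407)·3.158632 = -0.125371
denominator = 1 − 3.313149 = -2.313149
p = -0.125371 / -2.313149 = 0.0542

p = 0.0542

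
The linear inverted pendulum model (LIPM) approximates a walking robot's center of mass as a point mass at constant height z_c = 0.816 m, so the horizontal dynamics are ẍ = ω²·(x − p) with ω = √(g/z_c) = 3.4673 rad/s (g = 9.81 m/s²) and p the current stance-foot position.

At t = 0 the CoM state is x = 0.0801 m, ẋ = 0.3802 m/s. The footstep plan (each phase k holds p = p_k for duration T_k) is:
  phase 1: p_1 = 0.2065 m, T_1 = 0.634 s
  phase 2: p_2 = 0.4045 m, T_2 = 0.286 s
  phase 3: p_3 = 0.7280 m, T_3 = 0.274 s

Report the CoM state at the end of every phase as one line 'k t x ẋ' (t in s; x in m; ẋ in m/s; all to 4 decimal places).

1 0.6340 0.1180 -0.2162
2 0.9200 -0.1073 -1.4863
3 1.1940 -0.9848 -5.3936

phase 1: p=0.2065, T=0.634, ωT=2.198268, cosh=4.560196, sinh=4.449201; start (x,ẋ)=(0.080100, 0.380200) → end (x,ẋ)=(0.117960, -0.216150)
phase 2: p=0.4045, T=0.286, ωT=0.991648, cosh=1.533319, sinh=1.162354; start (x,ẋ)=(0.117960, -0.216150) → end (x,ẋ)=(-0.107318, -1.486251)
phase 3: p=0.7280, T=0.274, ωT=0.950040, cosh=1.486270, sinh=1.099544; start (x,ẋ)=(-0.107318, -1.486251) → end (x,ẋ)=(-0.984826, -5.393578)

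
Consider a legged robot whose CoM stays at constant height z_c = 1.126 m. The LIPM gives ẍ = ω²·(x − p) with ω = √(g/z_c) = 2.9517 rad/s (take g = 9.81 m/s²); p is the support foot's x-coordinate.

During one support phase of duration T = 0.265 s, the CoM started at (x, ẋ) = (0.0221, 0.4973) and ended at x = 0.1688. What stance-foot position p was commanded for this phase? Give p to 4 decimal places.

p = 0.0188

ωT = 2.9517·0.265 = 0.782201; cosh(ωT) = 1.321838, sinh(ωT) = 0.864440
x(T) = p + (x₀−p)·cosh(ωT) + (ẋ₀/ω)·sinh(ωT) ⇒ p·(1 − cosh) = x(T) − x₀·cosh − (ẋ₀/ω)·sinh
numerator   = 0.1688 − (0.0221)·1.321838 − (0.4973/2.9517)·0.864440 = -0.006053
denominator = 1 − 1.321838 = -0.321838
p = -0.006053 / -0.321838 = 0.0188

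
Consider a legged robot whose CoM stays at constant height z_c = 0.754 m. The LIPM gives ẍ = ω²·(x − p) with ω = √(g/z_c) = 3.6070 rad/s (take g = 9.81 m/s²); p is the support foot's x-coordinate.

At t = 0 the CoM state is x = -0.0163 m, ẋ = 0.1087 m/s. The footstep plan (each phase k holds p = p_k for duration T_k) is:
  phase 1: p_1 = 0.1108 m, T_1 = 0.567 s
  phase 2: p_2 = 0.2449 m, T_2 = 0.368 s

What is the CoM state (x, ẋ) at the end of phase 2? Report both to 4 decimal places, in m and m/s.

x = -1.4418, ẋ = -5.9362

phase 1: p=0.1108, T=0.567, ωT=2.045169, cosh=3.929912, sinh=3.800553; start (x,ẋ)=(-0.016300, 0.108700) → end (x,ẋ)=(-0.274159, -1.315181)
phase 2: p=0.2449, T=0.368, ωT=1.327376, cosh=2.018154, sinh=1.752981; start (x,ẋ)=(-0.274159, -1.315181) → end (x,ẋ)=(-1.441811, -5.936249)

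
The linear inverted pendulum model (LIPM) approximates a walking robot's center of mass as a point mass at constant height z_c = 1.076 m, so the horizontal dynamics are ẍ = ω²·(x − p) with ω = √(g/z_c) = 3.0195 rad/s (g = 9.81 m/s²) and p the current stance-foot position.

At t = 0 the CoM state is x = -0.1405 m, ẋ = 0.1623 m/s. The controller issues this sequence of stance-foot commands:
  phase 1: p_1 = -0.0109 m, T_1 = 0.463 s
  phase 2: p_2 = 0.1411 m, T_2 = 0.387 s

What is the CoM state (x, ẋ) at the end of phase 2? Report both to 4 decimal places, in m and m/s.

phase 1: p=-0.0109, T=0.463, ωT=1.398028, cosh=2.147148, sinh=1.900065; start (x,ẋ)=(-0.140500, 0.162300) → end (x,ẋ)=(-0.187041, -0.395065)
phase 2: p=0.1411, T=0.387, ωT=1.168546, cosh=1.764066, sinh=1.453247; start (x,ẋ)=(-0.187041, -0.395065) → end (x,ẋ)=(-0.627902, -2.136828)

x = -0.6279, ẋ = -2.1368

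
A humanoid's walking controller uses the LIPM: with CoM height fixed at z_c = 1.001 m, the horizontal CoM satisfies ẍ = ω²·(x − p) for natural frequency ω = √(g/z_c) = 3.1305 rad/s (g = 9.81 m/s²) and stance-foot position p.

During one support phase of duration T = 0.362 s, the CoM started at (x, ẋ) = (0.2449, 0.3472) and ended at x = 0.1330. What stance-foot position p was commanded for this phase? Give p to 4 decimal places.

p = 0.6179

ωT = 3.1305·0.362 = 1.133241; cosh(ωT) = 1.713847, sinh(ωT) = 1.391859
x(T) = p + (x₀−p)·cosh(ωT) + (ẋ₀/ω)·sinh(ωT) ⇒ p·(1 − cosh) = x(T) − x₀·cosh − (ẋ₀/ω)·sinh
numerator   = 0.1330 − (0.2449)·1.713847 − (0.3472/3.1305)·1.391859 = -0.441091
denominator = 1 − 1.713847 = -0.713847
p = -0.441091 / -0.713847 = 0.6179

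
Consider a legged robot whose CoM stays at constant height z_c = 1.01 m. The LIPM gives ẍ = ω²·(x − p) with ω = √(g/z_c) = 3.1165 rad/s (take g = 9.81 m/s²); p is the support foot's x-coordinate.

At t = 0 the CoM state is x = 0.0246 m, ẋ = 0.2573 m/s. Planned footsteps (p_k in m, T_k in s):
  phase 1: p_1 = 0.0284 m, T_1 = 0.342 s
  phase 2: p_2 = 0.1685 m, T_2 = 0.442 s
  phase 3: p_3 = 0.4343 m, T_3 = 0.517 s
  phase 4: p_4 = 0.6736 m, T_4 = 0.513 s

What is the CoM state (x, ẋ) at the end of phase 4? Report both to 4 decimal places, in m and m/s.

phase 1: p=0.0284, T=0.342, ωT=1.065843, cosh=1.623861, sinh=1.279424; start (x,ẋ)=(0.024600, 0.257300) → end (x,ẋ)=(0.127859, 0.402668)
phase 2: p=0.1685, T=0.442, ωT=1.377493, cosh=2.108580, sinh=1.856369; start (x,ẋ)=(0.127859, 0.402668) → end (x,ẋ)=(0.322658, 0.613935)
phase 3: p=0.4343, T=0.517, ωT=1.611231, cosh=2.604306, sinh=2.404665; start (x,ẋ)=(0.322658, 0.613935) → end (x,ẋ)=(0.617258, 0.762217)
phase 4: p=0.6736, T=0.513, ωT=1.598764, cosh=2.574531, sinh=2.372385; start (x,ẋ)=(0.617258, 0.762217) → end (x,ẋ)=(1.108770, 1.545782)

x = 1.1088, ẋ = 1.5458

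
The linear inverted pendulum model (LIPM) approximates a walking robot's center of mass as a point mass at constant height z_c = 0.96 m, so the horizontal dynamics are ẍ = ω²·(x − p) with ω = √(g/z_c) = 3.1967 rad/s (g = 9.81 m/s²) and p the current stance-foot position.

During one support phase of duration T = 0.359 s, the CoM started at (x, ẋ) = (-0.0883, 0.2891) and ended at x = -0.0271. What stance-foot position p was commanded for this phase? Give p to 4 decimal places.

p = 0.0029

ωT = 3.1967·0.359 = 1.147615; cosh(ωT) = 1.734032, sinh(ωT) = 1.416639
x(T) = p + (x₀−p)·cosh(ωT) + (ẋ₀/ω)·sinh(ωT) ⇒ p·(1 − cosh) = x(T) − x₀·cosh − (ẋ₀/ω)·sinh
numerator   = -0.0271 − (-0.0883)·1.734032 − (0.2891/3.1967)·1.416639 = -0.002102
denominator = 1 − 1.734032 = -0.734032
p = -0.002102 / -0.734032 = 0.0029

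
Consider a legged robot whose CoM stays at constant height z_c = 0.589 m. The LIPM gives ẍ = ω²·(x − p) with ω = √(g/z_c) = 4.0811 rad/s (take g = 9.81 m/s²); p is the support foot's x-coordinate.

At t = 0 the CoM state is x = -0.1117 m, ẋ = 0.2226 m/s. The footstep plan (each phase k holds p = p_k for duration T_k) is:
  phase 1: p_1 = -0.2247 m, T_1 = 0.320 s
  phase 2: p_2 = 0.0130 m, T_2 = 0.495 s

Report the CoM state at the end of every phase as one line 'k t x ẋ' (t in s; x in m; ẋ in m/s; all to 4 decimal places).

1 0.3200 0.0924 1.2296
2 0.8150 1.4336 5.9175

phase 1: p=-0.2247, T=0.320, ωT=1.305952, cosh=1.981058, sinh=1.710143; start (x,ẋ)=(-0.111700, 0.222600) → end (x,ẋ)=(0.092438, 1.229641)
phase 2: p=0.0130, T=0.495, ωT=2.020145, cosh=3.836025, sinh=3.703389; start (x,ẋ)=(0.092438, 1.229641) → end (x,ẋ)=(1.433561, 5.917548)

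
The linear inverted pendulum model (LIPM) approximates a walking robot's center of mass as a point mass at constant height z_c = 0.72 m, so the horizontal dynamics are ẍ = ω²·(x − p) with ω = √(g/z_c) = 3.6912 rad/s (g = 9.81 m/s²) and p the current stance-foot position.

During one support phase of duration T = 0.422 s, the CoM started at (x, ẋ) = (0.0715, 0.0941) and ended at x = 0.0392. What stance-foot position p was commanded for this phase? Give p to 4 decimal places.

p = 0.1324

ωT = 3.6912·0.422 = 1.557686; cosh(ωT) = 2.479223, sinh(ωT) = 2.268601
x(T) = p + (x₀−p)·cosh(ωT) + (ẋ₀/ω)·sinh(ωT) ⇒ p·(1 − cosh) = x(T) − x₀·cosh − (ẋ₀/ω)·sinh
numerator   = 0.0392 − (0.0715)·2.479223 − (0.0941/3.6912)·2.268601 = -0.195898
denominator = 1 − 2.479223 = -1.479223
p = -0.195898 / -1.479223 = 0.1324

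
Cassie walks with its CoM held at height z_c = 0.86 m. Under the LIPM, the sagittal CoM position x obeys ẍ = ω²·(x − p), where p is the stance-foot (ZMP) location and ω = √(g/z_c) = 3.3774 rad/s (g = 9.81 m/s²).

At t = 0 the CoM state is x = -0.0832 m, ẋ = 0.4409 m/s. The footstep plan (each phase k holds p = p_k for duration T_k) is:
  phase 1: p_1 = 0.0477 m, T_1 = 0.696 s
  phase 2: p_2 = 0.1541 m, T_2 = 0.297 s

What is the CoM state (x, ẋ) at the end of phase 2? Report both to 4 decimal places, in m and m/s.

phase 1: p=0.0477, T=0.696, ωT=2.350670, cosh=5.293953, sinh=5.198648; start (x,ẋ)=(-0.083200, 0.440900) → end (x,ẋ)=(0.033375, 0.035773)
phase 2: p=0.1541, T=0.297, ωT=1.003088, cosh=1.546717, sinh=1.179972; start (x,ẋ)=(0.033375, 0.035773) → end (x,ẋ)=(-0.020129, -0.425787)

x = -0.0201, ẋ = -0.4258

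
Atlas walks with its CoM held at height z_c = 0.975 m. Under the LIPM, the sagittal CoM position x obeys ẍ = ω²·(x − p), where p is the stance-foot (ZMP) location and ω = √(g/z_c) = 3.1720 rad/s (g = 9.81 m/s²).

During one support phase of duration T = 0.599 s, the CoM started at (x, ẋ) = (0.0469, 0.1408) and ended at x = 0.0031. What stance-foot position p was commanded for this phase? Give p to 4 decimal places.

p = 0.1250

ωT = 3.1720·0.599 = 1.900028; cosh(ωT) = 3.417823, sinh(ωT) = 3.268259
x(T) = p + (x₀−p)·cosh(ωT) + (ẋ₀/ω)·sinh(ωT) ⇒ p·(1 − cosh) = x(T) − x₀·cosh − (ẋ₀/ω)·sinh
numerator   = 0.0031 − (0.0469)·3.417823 − (0.1408/3.1720)·3.268259 = -0.302269
denominator = 1 − 3.417823 = -2.417823
p = -0.302269 / -2.417823 = 0.1250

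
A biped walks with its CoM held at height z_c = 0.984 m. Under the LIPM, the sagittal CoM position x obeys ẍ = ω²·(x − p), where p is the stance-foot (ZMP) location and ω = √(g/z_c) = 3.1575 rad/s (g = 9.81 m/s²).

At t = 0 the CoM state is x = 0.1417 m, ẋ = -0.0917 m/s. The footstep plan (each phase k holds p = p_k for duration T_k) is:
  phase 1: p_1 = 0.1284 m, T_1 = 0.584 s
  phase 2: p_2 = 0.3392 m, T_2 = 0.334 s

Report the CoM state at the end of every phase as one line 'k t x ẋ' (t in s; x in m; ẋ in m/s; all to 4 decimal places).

1 0.5840 0.0820 -0.1677
2 0.9180 -0.1418 -1.2942

phase 1: p=0.1284, T=0.584, ωT=1.843980, cosh=3.239918, sinh=3.081731; start (x,ẋ)=(0.141700, -0.091700) → end (x,ẋ)=(0.081991, -0.167684)
phase 2: p=0.3392, T=0.334, ωT=1.054605, cosh=1.609585, sinh=1.261255; start (x,ẋ)=(0.081991, -0.167684) → end (x,ẋ)=(-0.141780, -1.294213)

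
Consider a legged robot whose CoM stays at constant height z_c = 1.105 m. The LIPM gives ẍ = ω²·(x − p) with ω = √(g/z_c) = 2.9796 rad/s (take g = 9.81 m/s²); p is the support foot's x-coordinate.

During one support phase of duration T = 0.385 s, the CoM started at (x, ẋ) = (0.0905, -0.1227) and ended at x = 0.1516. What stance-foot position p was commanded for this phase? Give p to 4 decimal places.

p = -0.0723

ωT = 2.9796·0.385 = 1.147146; cosh(ωT) = 1.733367, sinh(ωT) = 1.415825
x(T) = p + (x₀−p)·cosh(ωT) + (ẋ₀/ω)·sinh(ωT) ⇒ p·(1 − cosh) = x(T) − x₀·cosh − (ẋ₀/ω)·sinh
numerator   = 0.1516 − (0.0905)·1.733367 − (-0.1227/2.9796)·1.415825 = 0.053034
denominator = 1 − 1.733367 = -0.733367
p = 0.053034 / -0.733367 = -0.0723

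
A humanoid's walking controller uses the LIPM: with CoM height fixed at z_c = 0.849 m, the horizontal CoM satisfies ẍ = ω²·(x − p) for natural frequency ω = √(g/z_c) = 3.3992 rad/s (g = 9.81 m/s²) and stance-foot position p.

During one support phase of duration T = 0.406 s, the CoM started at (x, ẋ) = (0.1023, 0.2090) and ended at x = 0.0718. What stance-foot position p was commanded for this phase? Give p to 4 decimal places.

ωT = 3.3992·0.406 = 1.380075; cosh(ωT) = 2.113380, sinh(ωT) = 1.861820
x(T) = p + (x₀−p)·cosh(ωT) + (ẋ₀/ω)·sinh(ωT) ⇒ p·(1 − cosh) = x(T) − x₀·cosh − (ẋ₀/ω)·sinh
numerator   = 0.0718 − (0.1023)·2.113380 − (0.2090/3.3992)·1.861820 = -0.258873
denominator = 1 − 2.113380 = -1.113380
p = -0.258873 / -1.113380 = 0.2325

p = 0.2325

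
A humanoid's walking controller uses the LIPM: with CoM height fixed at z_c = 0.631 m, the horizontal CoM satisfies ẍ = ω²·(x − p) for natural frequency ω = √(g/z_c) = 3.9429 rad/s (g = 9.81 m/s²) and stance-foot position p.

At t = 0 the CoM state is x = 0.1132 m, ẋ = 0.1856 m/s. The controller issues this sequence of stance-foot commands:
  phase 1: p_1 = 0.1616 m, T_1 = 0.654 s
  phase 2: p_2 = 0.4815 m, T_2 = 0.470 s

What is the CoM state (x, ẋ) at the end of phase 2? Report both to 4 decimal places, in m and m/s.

phase 1: p=0.1616, T=0.654, ωT=2.578657, cosh=6.627648, sinh=6.551773; start (x,ẋ)=(0.113200, 0.185600) → end (x,ẋ)=(0.149227, -0.020225)
phase 2: p=0.4815, T=0.470, ωT=1.853163, cosh=3.268354, sinh=3.111613; start (x,ẋ)=(0.149227, -0.020225) → end (x,ẋ)=(-0.620448, -4.142692)

x = -0.6204, ẋ = -4.1427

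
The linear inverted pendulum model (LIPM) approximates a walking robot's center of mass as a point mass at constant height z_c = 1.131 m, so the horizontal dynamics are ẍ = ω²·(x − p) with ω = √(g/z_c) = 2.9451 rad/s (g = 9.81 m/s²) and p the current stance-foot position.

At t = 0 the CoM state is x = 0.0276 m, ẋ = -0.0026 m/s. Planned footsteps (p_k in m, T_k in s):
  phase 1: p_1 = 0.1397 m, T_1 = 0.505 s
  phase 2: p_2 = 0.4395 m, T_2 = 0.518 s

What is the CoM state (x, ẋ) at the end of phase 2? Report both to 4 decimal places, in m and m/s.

phase 1: p=0.1397, T=0.505, ωT=1.487275, cosh=2.325505, sinh=2.099518; start (x,ẋ)=(0.027600, -0.002600) → end (x,ẋ)=(-0.122843, -0.699193)
phase 2: p=0.4395, T=0.518, ωT=1.525562, cosh=2.407612, sinh=2.190114; start (x,ẋ)=(-0.122843, -0.699193) → end (x,ẋ)=(-1.434356, -5.310554)

x = -1.4344, ẋ = -5.3106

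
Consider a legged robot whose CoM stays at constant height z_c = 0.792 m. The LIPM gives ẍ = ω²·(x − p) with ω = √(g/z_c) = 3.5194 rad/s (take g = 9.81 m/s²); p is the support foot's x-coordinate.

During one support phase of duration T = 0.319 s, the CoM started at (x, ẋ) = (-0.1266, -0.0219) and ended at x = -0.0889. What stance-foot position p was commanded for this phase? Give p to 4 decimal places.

ωT = 3.5194·0.319 = 1.122689; cosh(ωT) = 1.699255, sinh(ωT) = 1.373851
x(T) = p + (x₀−p)·cosh(ωT) + (ẋ₀/ω)·sinh(ωT) ⇒ p·(1 − cosh) = x(T) − x₀·cosh − (ẋ₀/ω)·sinh
numerator   = -0.0889 − (-0.1266)·1.699255 − (-0.0219/3.5194)·1.373851 = 0.134775
denominator = 1 − 1.699255 = -0.699255
p = 0.134775 / -0.699255 = -0.1927

p = -0.1927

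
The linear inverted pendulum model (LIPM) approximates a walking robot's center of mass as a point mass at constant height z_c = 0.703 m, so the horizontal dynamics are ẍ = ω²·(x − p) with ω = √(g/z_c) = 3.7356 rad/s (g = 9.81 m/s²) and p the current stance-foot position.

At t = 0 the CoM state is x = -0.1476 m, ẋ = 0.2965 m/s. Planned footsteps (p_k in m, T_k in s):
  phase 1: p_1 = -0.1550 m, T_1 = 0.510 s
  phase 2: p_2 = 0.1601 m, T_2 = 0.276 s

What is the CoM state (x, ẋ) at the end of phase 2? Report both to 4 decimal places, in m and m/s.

phase 1: p=-0.1550, T=0.510, ωT=1.905156, cosh=3.434628, sinh=3.285828; start (x,ẋ)=(-0.147600, 0.296500) → end (x,ẋ)=(0.131217, 1.109199)
phase 2: p=0.1601, T=0.276, ωT=1.031026, cosh=1.580291, sinh=1.223650; start (x,ẋ)=(0.131217, 1.109199) → end (x,ẋ)=(0.477791, 1.620831)

x = 0.4778, ẋ = 1.6208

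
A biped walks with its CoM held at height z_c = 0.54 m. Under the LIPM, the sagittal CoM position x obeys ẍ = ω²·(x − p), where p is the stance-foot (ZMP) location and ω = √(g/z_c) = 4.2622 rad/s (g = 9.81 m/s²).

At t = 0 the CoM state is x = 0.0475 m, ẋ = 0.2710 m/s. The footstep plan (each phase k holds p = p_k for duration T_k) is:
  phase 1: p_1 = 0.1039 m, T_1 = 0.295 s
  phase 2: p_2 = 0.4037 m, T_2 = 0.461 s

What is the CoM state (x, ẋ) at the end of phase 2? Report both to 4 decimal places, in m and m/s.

x = -0.5990, ẋ = -4.0743

phase 1: p=0.1039, T=0.295, ωT=1.257349, cosh=1.900247, sinh=1.615840; start (x,ẋ)=(0.047500, 0.271000) → end (x,ẋ)=(0.099465, 0.126538)
phase 2: p=0.4037, T=0.461, ωT=1.964874, cosh=3.637094, sinh=3.496921; start (x,ẋ)=(0.099465, 0.126538) → end (x,ẋ)=(-0.599014, -4.074266)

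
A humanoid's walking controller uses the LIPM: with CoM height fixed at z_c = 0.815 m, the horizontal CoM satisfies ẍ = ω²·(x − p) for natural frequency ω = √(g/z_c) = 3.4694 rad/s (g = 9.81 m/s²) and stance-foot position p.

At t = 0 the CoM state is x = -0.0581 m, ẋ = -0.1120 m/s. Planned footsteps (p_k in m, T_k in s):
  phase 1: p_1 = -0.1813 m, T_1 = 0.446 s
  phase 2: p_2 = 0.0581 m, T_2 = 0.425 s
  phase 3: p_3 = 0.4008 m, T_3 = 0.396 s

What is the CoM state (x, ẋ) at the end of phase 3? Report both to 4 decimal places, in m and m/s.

x = 1.2954, ẋ = 3.4462

phase 1: p=-0.1813, T=0.446, ωT=1.547352, cosh=2.455912, sinh=2.243101; start (x,ẋ)=(-0.058100, -0.112000) → end (x,ẋ)=(0.048856, 0.683707)
phase 2: p=0.0581, T=0.425, ωT=1.474495, cosh=2.298862, sinh=2.069967; start (x,ẋ)=(0.048856, 0.683707) → end (x,ẋ)=(0.444773, 1.505361)
phase 3: p=0.4008, T=0.396, ωT=1.373882, cosh=2.101891, sinh=1.848768; start (x,ẋ)=(0.444773, 1.505361) → end (x,ẋ)=(1.295401, 3.446152)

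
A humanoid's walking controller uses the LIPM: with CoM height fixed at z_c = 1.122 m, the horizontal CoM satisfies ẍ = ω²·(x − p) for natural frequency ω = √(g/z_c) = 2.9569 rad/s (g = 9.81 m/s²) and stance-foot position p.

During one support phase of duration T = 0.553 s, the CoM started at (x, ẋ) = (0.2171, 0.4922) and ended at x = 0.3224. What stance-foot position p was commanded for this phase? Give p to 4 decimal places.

p = 0.4008

ωT = 2.9569·0.553 = 1.635166; cosh(ωT) = 2.662614, sinh(ωT) = 2.467694
x(T) = p + (x₀−p)·cosh(ωT) + (ẋ₀/ω)·sinh(ωT) ⇒ p·(1 − cosh) = x(T) − x₀·cosh − (ẋ₀/ω)·sinh
numerator   = 0.3224 − (0.2171)·2.662614 − (0.4922/2.9569)·2.467694 = -0.666421
denominator = 1 − 2.662614 = -1.662614
p = -0.666421 / -1.662614 = 0.4008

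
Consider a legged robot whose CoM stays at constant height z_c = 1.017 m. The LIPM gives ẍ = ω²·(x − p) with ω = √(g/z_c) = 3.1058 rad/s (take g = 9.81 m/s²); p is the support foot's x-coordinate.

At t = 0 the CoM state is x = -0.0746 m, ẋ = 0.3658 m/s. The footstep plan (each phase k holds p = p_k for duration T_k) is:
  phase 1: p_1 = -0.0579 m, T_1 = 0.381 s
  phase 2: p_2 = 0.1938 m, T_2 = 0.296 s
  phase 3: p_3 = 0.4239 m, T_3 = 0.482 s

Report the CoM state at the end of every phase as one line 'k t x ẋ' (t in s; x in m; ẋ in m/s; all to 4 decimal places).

phase 1: p=-0.0579, T=0.381, ωT=1.183310, cosh=1.785713, sinh=1.479450; start (x,ẋ)=(-0.074600, 0.365800) → end (x,ẋ)=(0.086528, 0.576480)
phase 2: p=0.1938, T=0.296, ωT=0.919317, cosh=1.453184, sinh=1.054393; start (x,ẋ)=(0.086528, 0.576480) → end (x,ẋ)=(0.233623, 0.486443)
phase 3: p=0.4239, T=0.482, ωT=1.496996, cosh=2.346023, sinh=2.122221; start (x,ẋ)=(0.233623, 0.486443) → end (x,ẋ)=(0.309898, -0.112944)

1 0.3810 0.0865 0.5765
2 0.6770 0.2336 0.4864
3 1.1590 0.3099 -0.1129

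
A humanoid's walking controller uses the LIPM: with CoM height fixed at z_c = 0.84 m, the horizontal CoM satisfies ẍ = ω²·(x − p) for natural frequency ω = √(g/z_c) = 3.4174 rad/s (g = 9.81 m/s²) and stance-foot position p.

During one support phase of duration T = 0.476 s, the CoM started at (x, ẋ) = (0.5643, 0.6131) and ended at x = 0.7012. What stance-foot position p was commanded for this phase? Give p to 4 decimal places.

ωT = 3.4174·0.476 = 1.626682; cosh(ωT) = 2.641775, sinh(ωT) = 2.445195
x(T) = p + (x₀−p)·cosh(ωT) + (ẋ₀/ω)·sinh(ωT) ⇒ p·(1 − cosh) = x(T) − x₀·cosh − (ẋ₀/ω)·sinh
numerator   = 0.7012 − (0.5643)·2.641775 − (0.6131/3.4174)·2.445195 = -1.228235
denominator = 1 − 2.641775 = -1.641775
p = -1.228235 / -1.641775 = 0.7481

p = 0.7481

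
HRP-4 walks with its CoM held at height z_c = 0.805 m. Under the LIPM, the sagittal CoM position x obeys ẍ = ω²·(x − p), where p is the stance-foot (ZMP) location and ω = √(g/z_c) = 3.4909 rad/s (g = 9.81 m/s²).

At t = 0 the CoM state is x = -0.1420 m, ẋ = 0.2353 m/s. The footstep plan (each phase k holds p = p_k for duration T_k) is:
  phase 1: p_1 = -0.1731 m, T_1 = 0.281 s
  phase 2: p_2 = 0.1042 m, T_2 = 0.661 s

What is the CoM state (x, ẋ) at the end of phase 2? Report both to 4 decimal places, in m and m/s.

phase 1: p=-0.1731, T=0.281, ωT=0.980943, cosh=1.520964, sinh=1.146006; start (x,ẋ)=(-0.142000, 0.235300) → end (x,ẋ)=(-0.048553, 0.482301)
phase 2: p=0.1042, T=0.661, ωT=2.307485, cosh=5.074315, sinh=4.974804; start (x,ẋ)=(-0.048553, 0.482301) → end (x,ẋ)=(0.016401, -0.205441)

x = 0.0164, ẋ = -0.2054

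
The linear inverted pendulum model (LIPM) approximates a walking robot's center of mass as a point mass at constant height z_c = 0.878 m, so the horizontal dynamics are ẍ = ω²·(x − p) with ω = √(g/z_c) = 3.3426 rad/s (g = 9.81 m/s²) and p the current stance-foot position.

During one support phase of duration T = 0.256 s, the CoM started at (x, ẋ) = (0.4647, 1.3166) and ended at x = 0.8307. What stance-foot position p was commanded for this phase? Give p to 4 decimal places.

ωT = 3.3426·0.256 = 0.855706; cosh(ωT) = 1.389009, sinh(ωT) = 0.964025
x(T) = p + (x₀−p)·cosh(ωT) + (ẋ₀/ω)·sinh(ωT) ⇒ p·(1 − cosh) = x(T) − x₀·cosh − (ẋ₀/ω)·sinh
numerator   = 0.8307 − (0.4647)·1.389009 − (1.3166/3.3426)·0.964025 = -0.194487
denominator = 1 − 1.389009 = -0.389009
p = -0.194487 / -0.389009 = 0.5000

p = 0.5000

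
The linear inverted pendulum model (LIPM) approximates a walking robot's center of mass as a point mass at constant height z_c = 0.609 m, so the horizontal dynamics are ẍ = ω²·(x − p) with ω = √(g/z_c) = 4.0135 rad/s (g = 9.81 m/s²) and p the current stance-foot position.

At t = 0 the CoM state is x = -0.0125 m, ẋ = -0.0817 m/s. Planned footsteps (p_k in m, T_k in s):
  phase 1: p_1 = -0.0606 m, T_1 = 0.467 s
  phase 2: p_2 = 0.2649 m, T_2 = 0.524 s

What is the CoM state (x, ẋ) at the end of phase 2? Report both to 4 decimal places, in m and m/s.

x = -0.3470, ẋ = -2.3016

phase 1: p=-0.0606, T=0.467, ωT=1.874305, cosh=3.334874, sinh=3.181412; start (x,ẋ)=(-0.012500, -0.081700) → end (x,ẋ)=(0.035046, 0.341710)
phase 2: p=0.2649, T=0.524, ωT=2.103074, cosh=4.156696, sinh=4.034615; start (x,ẋ)=(0.035046, 0.341710) → end (x,ẋ)=(-0.347027, -2.301629)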